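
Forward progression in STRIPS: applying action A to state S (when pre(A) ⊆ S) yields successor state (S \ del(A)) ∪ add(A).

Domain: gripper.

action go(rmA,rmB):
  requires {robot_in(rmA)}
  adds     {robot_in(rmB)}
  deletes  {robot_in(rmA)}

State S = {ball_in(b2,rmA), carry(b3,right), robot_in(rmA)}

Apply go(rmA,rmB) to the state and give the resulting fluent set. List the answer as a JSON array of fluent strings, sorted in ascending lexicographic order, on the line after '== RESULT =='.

Compute (S \ del) ∪ add:
  pre ⊆ S: {robot_in(rmA)} ⊆ S  — applicable
  S \ del = {ball_in(b2,rmA), carry(b3,right)}
  ∪ add   = {ball_in(b2,rmA), carry(b3,right), robot_in(rmB)}

== RESULT ==
["ball_in(b2,rmA)", "carry(b3,right)", "robot_in(rmB)"]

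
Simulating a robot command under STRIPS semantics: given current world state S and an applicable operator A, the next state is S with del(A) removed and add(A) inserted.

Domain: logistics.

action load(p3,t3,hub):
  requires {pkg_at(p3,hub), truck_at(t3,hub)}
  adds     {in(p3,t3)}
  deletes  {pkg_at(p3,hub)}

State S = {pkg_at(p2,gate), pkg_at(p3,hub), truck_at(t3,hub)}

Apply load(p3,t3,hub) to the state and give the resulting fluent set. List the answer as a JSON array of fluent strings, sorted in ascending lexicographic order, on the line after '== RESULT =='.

Compute (S \ del) ∪ add:
  pre ⊆ S: {pkg_at(p3,hub), truck_at(t3,hub)} ⊆ S  — applicable
  S \ del = {pkg_at(p2,gate), truck_at(t3,hub)}
  ∪ add   = {in(p3,t3), pkg_at(p2,gate), truck_at(t3,hub)}

== RESULT ==
["in(p3,t3)", "pkg_at(p2,gate)", "truck_at(t3,hub)"]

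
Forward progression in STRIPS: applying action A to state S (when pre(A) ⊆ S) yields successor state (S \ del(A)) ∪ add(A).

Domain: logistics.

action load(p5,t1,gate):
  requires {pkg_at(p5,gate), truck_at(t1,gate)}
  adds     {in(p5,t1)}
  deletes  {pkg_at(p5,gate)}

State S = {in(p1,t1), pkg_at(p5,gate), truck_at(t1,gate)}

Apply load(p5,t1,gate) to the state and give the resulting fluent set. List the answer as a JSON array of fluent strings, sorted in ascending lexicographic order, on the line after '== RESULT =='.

Compute (S \ del) ∪ add:
  pre ⊆ S: {pkg_at(p5,gate), truck_at(t1,gate)} ⊆ S  — applicable
  S \ del = {in(p1,t1), truck_at(t1,gate)}
  ∪ add   = {in(p1,t1), in(p5,t1), truck_at(t1,gate)}

== RESULT ==
["in(p1,t1)", "in(p5,t1)", "truck_at(t1,gate)"]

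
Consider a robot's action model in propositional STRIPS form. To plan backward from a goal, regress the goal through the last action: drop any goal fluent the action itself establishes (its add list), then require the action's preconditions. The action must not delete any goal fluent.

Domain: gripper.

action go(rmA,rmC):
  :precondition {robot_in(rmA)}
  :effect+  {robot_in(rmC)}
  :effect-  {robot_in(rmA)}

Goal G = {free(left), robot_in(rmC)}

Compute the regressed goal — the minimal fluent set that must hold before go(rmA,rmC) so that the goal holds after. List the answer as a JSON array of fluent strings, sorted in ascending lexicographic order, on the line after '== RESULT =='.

Compute (G \ add) ∪ pre:
  G ∩ del = {}  (empty — regression defined)
  G \ add = {free(left), robot_in(rmC)} \ {robot_in(rmC)} = {free(left)}
  ∪ pre   = {free(left)} ∪ {robot_in(rmA)}
          = {free(left), robot_in(rmA)}

== RESULT ==
["free(left)", "robot_in(rmA)"]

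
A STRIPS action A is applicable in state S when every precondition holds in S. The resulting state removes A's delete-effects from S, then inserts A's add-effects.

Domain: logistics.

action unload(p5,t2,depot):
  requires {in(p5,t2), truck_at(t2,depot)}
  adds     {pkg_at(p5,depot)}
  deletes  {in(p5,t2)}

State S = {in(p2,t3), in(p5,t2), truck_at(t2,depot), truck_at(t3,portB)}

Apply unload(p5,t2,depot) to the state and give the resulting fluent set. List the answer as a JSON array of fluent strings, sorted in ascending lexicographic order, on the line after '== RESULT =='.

Progress:
  pre ⊆ S: {in(p5,t2), truck_at(t2,depot)} ⊆ S  — applicable
  S \ del = {in(p2,t3), truck_at(t2,depot), truck_at(t3,portB)}
  ∪ add   = {in(p2,t3), pkg_at(p5,depot), truck_at(t2,depot), truck_at(t3,portB)}

== RESULT ==
["in(p2,t3)", "pkg_at(p5,depot)", "truck_at(t2,depot)", "truck_at(t3,portB)"]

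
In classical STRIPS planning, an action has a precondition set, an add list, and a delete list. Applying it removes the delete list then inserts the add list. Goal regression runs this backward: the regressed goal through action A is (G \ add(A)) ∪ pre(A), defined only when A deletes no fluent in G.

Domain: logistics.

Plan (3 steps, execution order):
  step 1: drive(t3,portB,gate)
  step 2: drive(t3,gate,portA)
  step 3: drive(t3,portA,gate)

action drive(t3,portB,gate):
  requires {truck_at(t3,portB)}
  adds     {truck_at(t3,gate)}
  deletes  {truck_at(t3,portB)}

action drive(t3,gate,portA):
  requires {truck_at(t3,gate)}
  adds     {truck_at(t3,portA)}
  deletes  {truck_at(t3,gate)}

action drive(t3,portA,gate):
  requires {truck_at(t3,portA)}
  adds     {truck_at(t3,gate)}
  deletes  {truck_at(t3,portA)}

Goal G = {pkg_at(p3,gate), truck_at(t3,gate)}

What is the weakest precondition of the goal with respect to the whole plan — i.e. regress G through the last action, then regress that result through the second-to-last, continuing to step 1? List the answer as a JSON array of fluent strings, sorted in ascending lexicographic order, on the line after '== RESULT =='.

Regress step by step:
  through step 3 (drive(t3,portA,gate)): drop {truck_at(t3,gate)}, keep {pkg_at(p3,gate)}, require {truck_at(t3,portA)}
    → {pkg_at(p3,gate), truck_at(t3,portA)}
  through step 2 (drive(t3,gate,portA)): drop {truck_at(t3,portA)}, keep {pkg_at(p3,gate)}, require {truck_at(t3,gate)}
    → {pkg_at(p3,gate), truck_at(t3,gate)}
  through step 1 (drive(t3,portB,gate)): drop {truck_at(t3,gate)}, keep {pkg_at(p3,gate)}, require {truck_at(t3,portB)}
    → {pkg_at(p3,gate), truck_at(t3,portB)}

== RESULT ==
["pkg_at(p3,gate)", "truck_at(t3,portB)"]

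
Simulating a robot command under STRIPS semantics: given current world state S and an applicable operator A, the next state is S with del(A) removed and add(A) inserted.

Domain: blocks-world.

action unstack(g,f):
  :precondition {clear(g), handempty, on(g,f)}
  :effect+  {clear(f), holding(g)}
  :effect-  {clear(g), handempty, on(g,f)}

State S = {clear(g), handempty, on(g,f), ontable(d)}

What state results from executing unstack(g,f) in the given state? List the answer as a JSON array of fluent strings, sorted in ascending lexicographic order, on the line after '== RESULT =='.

Compute (S \ del) ∪ add:
  pre ⊆ S: {clear(g), handempty, on(g,f)} ⊆ S  — applicable
  S \ del = {ontable(d)}
  ∪ add   = {clear(f), holding(g), ontable(d)}

== RESULT ==
["clear(f)", "holding(g)", "ontable(d)"]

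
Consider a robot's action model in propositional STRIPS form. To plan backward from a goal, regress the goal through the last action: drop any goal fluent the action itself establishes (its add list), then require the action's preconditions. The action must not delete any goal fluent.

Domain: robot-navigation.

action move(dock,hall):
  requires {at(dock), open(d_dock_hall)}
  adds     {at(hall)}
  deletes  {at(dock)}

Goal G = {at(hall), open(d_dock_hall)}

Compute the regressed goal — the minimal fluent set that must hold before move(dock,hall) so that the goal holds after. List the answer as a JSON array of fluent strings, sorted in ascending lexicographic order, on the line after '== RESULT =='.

Regress:
  G ∩ del = {}  (empty — regression defined)
  G \ add = {at(hall), open(d_dock_hall)} \ {at(hall)} = {open(d_dock_hall)}
  ∪ pre   = {open(d_dock_hall)} ∪ {at(dock), open(d_dock_hall)}
          = {at(dock), open(d_dock_hall)}

== RESULT ==
["at(dock)", "open(d_dock_hall)"]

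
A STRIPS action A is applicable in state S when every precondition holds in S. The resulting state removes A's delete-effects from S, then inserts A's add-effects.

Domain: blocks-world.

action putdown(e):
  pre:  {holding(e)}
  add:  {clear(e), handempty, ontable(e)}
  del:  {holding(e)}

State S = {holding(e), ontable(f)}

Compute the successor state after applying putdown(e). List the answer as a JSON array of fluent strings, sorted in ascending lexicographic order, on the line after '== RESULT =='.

Compute (S \ del) ∪ add:
  pre ⊆ S: {holding(e)} ⊆ S  — applicable
  S \ del = {ontable(f)}
  ∪ add   = {clear(e), handempty, ontable(e), ontable(f)}

== RESULT ==
["clear(e)", "handempty", "ontable(e)", "ontable(f)"]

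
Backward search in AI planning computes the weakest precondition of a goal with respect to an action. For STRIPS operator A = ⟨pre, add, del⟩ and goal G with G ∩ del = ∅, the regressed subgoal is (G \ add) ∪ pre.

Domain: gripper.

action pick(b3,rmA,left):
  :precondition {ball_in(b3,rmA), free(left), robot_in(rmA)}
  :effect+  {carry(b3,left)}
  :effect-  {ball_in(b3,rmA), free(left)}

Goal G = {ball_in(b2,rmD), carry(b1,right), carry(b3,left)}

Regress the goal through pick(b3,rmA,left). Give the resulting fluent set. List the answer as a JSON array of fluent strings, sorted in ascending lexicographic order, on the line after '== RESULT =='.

Compute (G \ add) ∪ pre:
  G ∩ del = {}  (empty — regression defined)
  G \ add = {ball_in(b2,rmD), carry(b1,right), carry(b3,left)} \ {carry(b3,left)} = {ball_in(b2,rmD), carry(b1,right)}
  ∪ pre   = {ball_in(b2,rmD), carry(b1,right)} ∪ {ball_in(b3,rmA), free(left), robot_in(rmA)}
          = {ball_in(b2,rmD), ball_in(b3,rmA), carry(b1,right), free(left), robot_in(rmA)}

== RESULT ==
["ball_in(b2,rmD)", "ball_in(b3,rmA)", "carry(b1,right)", "free(left)", "robot_in(rmA)"]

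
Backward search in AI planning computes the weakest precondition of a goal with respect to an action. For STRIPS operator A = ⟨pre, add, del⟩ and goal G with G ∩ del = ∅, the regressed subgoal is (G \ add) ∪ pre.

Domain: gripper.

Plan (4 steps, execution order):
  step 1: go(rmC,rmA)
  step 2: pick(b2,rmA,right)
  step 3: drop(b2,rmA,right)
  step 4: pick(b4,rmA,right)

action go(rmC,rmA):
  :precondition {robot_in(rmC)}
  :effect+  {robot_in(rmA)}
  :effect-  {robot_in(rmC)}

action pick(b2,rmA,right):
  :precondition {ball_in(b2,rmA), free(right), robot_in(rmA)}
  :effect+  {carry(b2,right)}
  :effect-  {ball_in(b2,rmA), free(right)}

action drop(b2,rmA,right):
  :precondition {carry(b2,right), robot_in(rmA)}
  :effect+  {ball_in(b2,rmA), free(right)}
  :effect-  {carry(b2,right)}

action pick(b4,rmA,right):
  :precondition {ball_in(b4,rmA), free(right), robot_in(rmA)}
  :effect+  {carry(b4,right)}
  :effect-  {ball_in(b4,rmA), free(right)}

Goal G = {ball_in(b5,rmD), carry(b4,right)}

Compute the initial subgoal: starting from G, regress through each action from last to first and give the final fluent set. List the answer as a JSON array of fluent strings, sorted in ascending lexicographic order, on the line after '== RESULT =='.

Work backward from the goal:
  through step 4 (pick(b4,rmA,right)): drop {carry(b4,right)}, keep {ball_in(b5,rmD)}, require {ball_in(b4,rmA), free(right), robot_in(rmA)}
    → {ball_in(b4,rmA), ball_in(b5,rmD), free(right), robot_in(rmA)}
  through step 3 (drop(b2,rmA,right)): drop {free(right)}, keep {ball_in(b4,rmA), ball_in(b5,rmD), robot_in(rmA)}, require {carry(b2,right), robot_in(rmA)}
    → {ball_in(b4,rmA), ball_in(b5,rmD), carry(b2,right), robot_in(rmA)}
  through step 2 (pick(b2,rmA,right)): drop {carry(b2,right)}, keep {ball_in(b4,rmA), ball_in(b5,rmD), robot_in(rmA)}, require {ball_in(b2,rmA), free(right), robot_in(rmA)}
    → {ball_in(b2,rmA), ball_in(b4,rmA), ball_in(b5,rmD), free(right), robot_in(rmA)}
  through step 1 (go(rmC,rmA)): drop {robot_in(rmA)}, keep {ball_in(b2,rmA), ball_in(b4,rmA), ball_in(b5,rmD), free(right)}, require {robot_in(rmC)}
    → {ball_in(b2,rmA), ball_in(b4,rmA), ball_in(b5,rmD), free(right), robot_in(rmC)}

== RESULT ==
["ball_in(b2,rmA)", "ball_in(b4,rmA)", "ball_in(b5,rmD)", "free(right)", "robot_in(rmC)"]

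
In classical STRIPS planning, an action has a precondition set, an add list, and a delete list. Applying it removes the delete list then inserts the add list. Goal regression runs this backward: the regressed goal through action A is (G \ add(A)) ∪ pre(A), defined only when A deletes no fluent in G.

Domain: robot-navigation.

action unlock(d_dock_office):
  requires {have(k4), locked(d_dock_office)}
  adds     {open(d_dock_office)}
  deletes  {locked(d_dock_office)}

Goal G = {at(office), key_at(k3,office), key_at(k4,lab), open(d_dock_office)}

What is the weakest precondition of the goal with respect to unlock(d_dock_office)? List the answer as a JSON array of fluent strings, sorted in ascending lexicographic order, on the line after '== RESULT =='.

Regress:
  G ∩ del = {}  (empty — regression defined)
  G \ add = {at(office), key_at(k3,office), key_at(k4,lab), open(d_dock_office)} \ {open(d_dock_office)} = {at(office), key_at(k3,office), key_at(k4,lab)}
  ∪ pre   = {at(office), key_at(k3,office), key_at(k4,lab)} ∪ {have(k4), locked(d_dock_office)}
          = {at(office), have(k4), key_at(k3,office), key_at(k4,lab), locked(d_dock_office)}

== RESULT ==
["at(office)", "have(k4)", "key_at(k3,office)", "key_at(k4,lab)", "locked(d_dock_office)"]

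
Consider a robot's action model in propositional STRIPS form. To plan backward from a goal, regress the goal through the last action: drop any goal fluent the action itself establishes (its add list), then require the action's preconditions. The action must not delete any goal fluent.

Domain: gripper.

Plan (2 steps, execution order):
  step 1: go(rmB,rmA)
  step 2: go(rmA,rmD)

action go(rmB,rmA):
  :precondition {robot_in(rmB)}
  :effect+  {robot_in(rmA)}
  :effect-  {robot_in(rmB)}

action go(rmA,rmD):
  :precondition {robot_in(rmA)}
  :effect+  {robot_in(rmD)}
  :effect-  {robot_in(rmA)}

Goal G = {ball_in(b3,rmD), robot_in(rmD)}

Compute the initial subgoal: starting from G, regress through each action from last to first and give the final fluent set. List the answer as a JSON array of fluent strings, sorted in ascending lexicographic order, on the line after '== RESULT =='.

Work backward from the goal:
  through step 2 (go(rmA,rmD)): drop {robot_in(rmD)}, keep {ball_in(b3,rmD)}, require {robot_in(rmA)}
    → {ball_in(b3,rmD), robot_in(rmA)}
  through step 1 (go(rmB,rmA)): drop {robot_in(rmA)}, keep {ball_in(b3,rmD)}, require {robot_in(rmB)}
    → {ball_in(b3,rmD), robot_in(rmB)}

== RESULT ==
["ball_in(b3,rmD)", "robot_in(rmB)"]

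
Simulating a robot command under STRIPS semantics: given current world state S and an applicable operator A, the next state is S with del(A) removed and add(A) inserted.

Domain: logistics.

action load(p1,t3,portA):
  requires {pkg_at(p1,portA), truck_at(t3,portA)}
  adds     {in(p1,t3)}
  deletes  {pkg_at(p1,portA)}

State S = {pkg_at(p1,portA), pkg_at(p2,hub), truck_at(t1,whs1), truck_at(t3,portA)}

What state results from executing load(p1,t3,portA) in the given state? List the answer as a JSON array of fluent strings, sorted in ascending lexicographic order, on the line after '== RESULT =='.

Progress:
  pre ⊆ S: {pkg_at(p1,portA), truck_at(t3,portA)} ⊆ S  — applicable
  S \ del = {pkg_at(p2,hub), truck_at(t1,whs1), truck_at(t3,portA)}
  ∪ add   = {in(p1,t3), pkg_at(p2,hub), truck_at(t1,whs1), truck_at(t3,portA)}

== RESULT ==
["in(p1,t3)", "pkg_at(p2,hub)", "truck_at(t1,whs1)", "truck_at(t3,portA)"]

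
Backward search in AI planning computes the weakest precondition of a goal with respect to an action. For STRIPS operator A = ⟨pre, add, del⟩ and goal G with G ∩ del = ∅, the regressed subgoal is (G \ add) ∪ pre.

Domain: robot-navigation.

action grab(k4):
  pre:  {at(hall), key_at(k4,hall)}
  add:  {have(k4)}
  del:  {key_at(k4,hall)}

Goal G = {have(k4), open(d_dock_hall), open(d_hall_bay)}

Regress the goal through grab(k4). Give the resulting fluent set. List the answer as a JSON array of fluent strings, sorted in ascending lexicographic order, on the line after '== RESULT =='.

Compute (G \ add) ∪ pre:
  G ∩ del = {}  (empty — regression defined)
  G \ add = {have(k4), open(d_dock_hall), open(d_hall_bay)} \ {have(k4)} = {open(d_dock_hall), open(d_hall_bay)}
  ∪ pre   = {open(d_dock_hall), open(d_hall_bay)} ∪ {at(hall), key_at(k4,hall)}
          = {at(hall), key_at(k4,hall), open(d_dock_hall), open(d_hall_bay)}

== RESULT ==
["at(hall)", "key_at(k4,hall)", "open(d_dock_hall)", "open(d_hall_bay)"]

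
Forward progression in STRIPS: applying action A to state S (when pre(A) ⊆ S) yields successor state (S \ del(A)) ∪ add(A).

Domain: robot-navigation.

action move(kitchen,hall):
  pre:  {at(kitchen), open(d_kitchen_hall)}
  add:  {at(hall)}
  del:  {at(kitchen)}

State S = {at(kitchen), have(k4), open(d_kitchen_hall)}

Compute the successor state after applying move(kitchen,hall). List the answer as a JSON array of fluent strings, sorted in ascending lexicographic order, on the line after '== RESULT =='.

Compute (S \ del) ∪ add:
  pre ⊆ S: {at(kitchen), open(d_kitchen_hall)} ⊆ S  — applicable
  S \ del = {have(k4), open(d_kitchen_hall)}
  ∪ add   = {at(hall), have(k4), open(d_kitchen_hall)}

== RESULT ==
["at(hall)", "have(k4)", "open(d_kitchen_hall)"]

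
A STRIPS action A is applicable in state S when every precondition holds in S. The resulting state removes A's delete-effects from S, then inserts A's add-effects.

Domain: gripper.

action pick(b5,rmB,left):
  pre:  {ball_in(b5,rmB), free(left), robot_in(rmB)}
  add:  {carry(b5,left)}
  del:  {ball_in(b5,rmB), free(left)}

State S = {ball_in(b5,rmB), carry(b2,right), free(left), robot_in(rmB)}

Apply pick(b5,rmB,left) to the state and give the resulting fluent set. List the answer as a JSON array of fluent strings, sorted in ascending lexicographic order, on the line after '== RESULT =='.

Progress:
  pre ⊆ S: {ball_in(b5,rmB), free(left), robot_in(rmB)} ⊆ S  — applicable
  S \ del = {carry(b2,right), robot_in(rmB)}
  ∪ add   = {carry(b2,right), carry(b5,left), robot_in(rmB)}

== RESULT ==
["carry(b2,right)", "carry(b5,left)", "robot_in(rmB)"]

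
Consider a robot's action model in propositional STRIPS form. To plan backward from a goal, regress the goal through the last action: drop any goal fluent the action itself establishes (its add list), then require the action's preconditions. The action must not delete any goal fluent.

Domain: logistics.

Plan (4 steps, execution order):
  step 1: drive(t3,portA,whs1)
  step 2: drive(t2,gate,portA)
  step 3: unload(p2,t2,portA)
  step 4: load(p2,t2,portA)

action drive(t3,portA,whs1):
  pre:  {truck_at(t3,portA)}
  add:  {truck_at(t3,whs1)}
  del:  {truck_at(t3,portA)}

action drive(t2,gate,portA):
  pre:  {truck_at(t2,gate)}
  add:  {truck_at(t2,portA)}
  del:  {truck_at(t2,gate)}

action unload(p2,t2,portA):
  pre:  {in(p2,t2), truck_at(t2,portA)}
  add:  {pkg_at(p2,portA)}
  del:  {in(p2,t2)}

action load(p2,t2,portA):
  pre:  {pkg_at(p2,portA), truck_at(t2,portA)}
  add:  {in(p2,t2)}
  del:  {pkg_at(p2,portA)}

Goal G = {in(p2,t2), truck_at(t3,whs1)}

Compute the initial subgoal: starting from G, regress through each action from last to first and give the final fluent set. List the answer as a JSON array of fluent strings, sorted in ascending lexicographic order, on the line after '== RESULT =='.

Work backward from the goal:
  through step 4 (load(p2,t2,portA)): drop {in(p2,t2)}, keep {truck_at(t3,whs1)}, require {pkg_at(p2,portA), truck_at(t2,portA)}
    → {pkg_at(p2,portA), truck_at(t2,portA), truck_at(t3,whs1)}
  through step 3 (unload(p2,t2,portA)): drop {pkg_at(p2,portA)}, keep {truck_at(t2,portA), truck_at(t3,whs1)}, require {in(p2,t2), truck_at(t2,portA)}
    → {in(p2,t2), truck_at(t2,portA), truck_at(t3,whs1)}
  through step 2 (drive(t2,gate,portA)): drop {truck_at(t2,portA)}, keep {in(p2,t2), truck_at(t3,whs1)}, require {truck_at(t2,gate)}
    → {in(p2,t2), truck_at(t2,gate), truck_at(t3,whs1)}
  through step 1 (drive(t3,portA,whs1)): drop {truck_at(t3,whs1)}, keep {in(p2,t2), truck_at(t2,gate)}, require {truck_at(t3,portA)}
    → {in(p2,t2), truck_at(t2,gate), truck_at(t3,portA)}

== RESULT ==
["in(p2,t2)", "truck_at(t2,gate)", "truck_at(t3,portA)"]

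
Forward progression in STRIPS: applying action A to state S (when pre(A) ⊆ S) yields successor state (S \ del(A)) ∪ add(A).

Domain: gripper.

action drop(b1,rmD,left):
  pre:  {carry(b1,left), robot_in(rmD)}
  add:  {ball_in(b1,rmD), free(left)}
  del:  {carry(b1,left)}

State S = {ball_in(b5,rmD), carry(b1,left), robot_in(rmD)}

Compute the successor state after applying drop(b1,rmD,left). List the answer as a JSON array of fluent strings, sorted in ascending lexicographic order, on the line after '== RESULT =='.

Compute (S \ del) ∪ add:
  pre ⊆ S: {carry(b1,left), robot_in(rmD)} ⊆ S  — applicable
  S \ del = {ball_in(b5,rmD), robot_in(rmD)}
  ∪ add   = {ball_in(b1,rmD), ball_in(b5,rmD), free(left), robot_in(rmD)}

== RESULT ==
["ball_in(b1,rmD)", "ball_in(b5,rmD)", "free(left)", "robot_in(rmD)"]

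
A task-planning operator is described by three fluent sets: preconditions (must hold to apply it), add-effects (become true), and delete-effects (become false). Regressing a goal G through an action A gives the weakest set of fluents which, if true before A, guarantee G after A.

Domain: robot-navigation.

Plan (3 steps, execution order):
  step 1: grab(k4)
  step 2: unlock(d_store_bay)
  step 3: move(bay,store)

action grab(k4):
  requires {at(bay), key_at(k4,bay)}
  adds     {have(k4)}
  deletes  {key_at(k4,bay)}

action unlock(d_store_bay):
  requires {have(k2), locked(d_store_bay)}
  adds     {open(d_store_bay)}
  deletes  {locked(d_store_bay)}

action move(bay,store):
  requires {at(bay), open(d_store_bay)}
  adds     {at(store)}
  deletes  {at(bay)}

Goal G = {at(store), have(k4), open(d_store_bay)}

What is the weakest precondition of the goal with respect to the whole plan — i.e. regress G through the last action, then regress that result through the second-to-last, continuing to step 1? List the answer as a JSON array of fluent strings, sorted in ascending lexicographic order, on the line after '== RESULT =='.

Work backward from the goal:
  through step 3 (move(bay,store)): drop {at(store)}, keep {have(k4), open(d_store_bay)}, require {at(bay), open(d_store_bay)}
    → {at(bay), have(k4), open(d_store_bay)}
  through step 2 (unlock(d_store_bay)): drop {open(d_store_bay)}, keep {at(bay), have(k4)}, require {have(k2), locked(d_store_bay)}
    → {at(bay), have(k2), have(k4), locked(d_store_bay)}
  through step 1 (grab(k4)): drop {have(k4)}, keep {at(bay), have(k2), locked(d_store_bay)}, require {at(bay), key_at(k4,bay)}
    → {at(bay), have(k2), key_at(k4,bay), locked(d_store_bay)}

== RESULT ==
["at(bay)", "have(k2)", "key_at(k4,bay)", "locked(d_store_bay)"]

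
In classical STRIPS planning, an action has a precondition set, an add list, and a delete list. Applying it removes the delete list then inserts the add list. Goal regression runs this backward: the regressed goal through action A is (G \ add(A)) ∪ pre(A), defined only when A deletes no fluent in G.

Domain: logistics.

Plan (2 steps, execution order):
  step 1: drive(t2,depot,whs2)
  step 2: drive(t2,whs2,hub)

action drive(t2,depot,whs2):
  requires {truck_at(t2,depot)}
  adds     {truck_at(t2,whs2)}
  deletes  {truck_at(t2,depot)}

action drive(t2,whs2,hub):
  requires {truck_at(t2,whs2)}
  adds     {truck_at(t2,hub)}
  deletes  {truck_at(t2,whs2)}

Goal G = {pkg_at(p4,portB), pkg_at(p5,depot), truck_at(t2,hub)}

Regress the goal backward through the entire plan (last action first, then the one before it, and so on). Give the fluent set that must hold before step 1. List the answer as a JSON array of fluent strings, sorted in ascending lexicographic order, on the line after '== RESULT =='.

Regress step by step:
  through step 2 (drive(t2,whs2,hub)): drop {truck_at(t2,hub)}, keep {pkg_at(p4,portB), pkg_at(p5,depot)}, require {truck_at(t2,whs2)}
    → {pkg_at(p4,portB), pkg_at(p5,depot), truck_at(t2,whs2)}
  through step 1 (drive(t2,depot,whs2)): drop {truck_at(t2,whs2)}, keep {pkg_at(p4,portB), pkg_at(p5,depot)}, require {truck_at(t2,depot)}
    → {pkg_at(p4,portB), pkg_at(p5,depot), truck_at(t2,depot)}

== RESULT ==
["pkg_at(p4,portB)", "pkg_at(p5,depot)", "truck_at(t2,depot)"]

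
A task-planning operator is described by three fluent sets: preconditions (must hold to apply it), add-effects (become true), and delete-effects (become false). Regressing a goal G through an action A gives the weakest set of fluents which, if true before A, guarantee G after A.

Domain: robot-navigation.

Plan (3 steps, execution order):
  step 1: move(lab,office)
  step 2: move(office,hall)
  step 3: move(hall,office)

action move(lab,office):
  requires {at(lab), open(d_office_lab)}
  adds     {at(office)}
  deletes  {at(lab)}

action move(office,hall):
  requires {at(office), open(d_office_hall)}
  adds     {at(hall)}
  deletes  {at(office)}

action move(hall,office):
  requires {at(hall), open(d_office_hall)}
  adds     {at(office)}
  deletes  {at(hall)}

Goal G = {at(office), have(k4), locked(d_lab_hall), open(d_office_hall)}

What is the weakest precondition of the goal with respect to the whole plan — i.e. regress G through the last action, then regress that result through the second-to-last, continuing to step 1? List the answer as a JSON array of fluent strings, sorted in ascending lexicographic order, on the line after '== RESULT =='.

Regress step by step:
  through step 3 (move(hall,office)): drop {at(office)}, keep {have(k4), locked(d_lab_hall), open(d_office_hall)}, require {at(hall), open(d_office_hall)}
    → {at(hall), have(k4), locked(d_lab_hall), open(d_office_hall)}
  through step 2 (move(office,hall)): drop {at(hall)}, keep {have(k4), locked(d_lab_hall), open(d_office_hall)}, require {at(office), open(d_office_hall)}
    → {at(office), have(k4), locked(d_lab_hall), open(d_office_hall)}
  through step 1 (move(lab,office)): drop {at(office)}, keep {have(k4), locked(d_lab_hall), open(d_office_hall)}, require {at(lab), open(d_office_lab)}
    → {at(lab), have(k4), locked(d_lab_hall), open(d_office_hall), open(d_office_lab)}

== RESULT ==
["at(lab)", "have(k4)", "locked(d_lab_hall)", "open(d_office_hall)", "open(d_office_lab)"]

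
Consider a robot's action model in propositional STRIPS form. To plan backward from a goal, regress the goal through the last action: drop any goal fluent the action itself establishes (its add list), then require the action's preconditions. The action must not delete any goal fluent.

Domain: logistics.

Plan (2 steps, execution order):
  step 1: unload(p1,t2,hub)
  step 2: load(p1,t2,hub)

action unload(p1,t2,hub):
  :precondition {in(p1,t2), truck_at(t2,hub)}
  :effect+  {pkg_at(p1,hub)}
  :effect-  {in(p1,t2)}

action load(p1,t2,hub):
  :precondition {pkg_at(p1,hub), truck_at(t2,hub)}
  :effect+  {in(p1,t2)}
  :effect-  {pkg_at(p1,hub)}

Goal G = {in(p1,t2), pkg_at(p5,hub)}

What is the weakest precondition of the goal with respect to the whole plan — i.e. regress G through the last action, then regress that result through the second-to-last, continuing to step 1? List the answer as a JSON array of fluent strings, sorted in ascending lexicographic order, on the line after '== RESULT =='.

Regress step by step:
  through step 2 (load(p1,t2,hub)): drop {in(p1,t2)}, keep {pkg_at(p5,hub)}, require {pkg_at(p1,hub), truck_at(t2,hub)}
    → {pkg_at(p1,hub), pkg_at(p5,hub), truck_at(t2,hub)}
  through step 1 (unload(p1,t2,hub)): drop {pkg_at(p1,hub)}, keep {pkg_at(p5,hub), truck_at(t2,hub)}, require {in(p1,t2), truck_at(t2,hub)}
    → {in(p1,t2), pkg_at(p5,hub), truck_at(t2,hub)}

== RESULT ==
["in(p1,t2)", "pkg_at(p5,hub)", "truck_at(t2,hub)"]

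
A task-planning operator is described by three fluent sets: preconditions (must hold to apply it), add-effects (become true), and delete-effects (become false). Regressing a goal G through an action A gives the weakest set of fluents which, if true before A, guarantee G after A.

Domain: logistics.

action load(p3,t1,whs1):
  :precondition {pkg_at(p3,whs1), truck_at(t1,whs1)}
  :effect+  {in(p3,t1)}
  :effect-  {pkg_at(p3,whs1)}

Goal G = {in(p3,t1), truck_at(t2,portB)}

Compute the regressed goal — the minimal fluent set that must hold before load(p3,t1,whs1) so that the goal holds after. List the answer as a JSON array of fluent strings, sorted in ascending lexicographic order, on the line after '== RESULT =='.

Compute (G \ add) ∪ pre:
  G ∩ del = {}  (empty — regression defined)
  G \ add = {in(p3,t1), truck_at(t2,portB)} \ {in(p3,t1)} = {truck_at(t2,portB)}
  ∪ pre   = {truck_at(t2,portB)} ∪ {pkg_at(p3,whs1), truck_at(t1,whs1)}
          = {pkg_at(p3,whs1), truck_at(t1,whs1), truck_at(t2,portB)}

== RESULT ==
["pkg_at(p3,whs1)", "truck_at(t1,whs1)", "truck_at(t2,portB)"]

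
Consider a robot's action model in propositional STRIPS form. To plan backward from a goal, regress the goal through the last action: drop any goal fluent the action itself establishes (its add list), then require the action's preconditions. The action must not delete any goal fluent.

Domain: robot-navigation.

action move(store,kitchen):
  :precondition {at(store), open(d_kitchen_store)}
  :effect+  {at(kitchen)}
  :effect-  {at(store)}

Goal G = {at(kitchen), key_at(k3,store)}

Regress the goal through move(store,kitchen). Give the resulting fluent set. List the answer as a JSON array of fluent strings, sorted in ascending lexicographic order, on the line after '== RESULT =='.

Compute (G \ add) ∪ pre:
  G ∩ del = {}  (empty — regression defined)
  G \ add = {at(kitchen), key_at(k3,store)} \ {at(kitchen)} = {key_at(k3,store)}
  ∪ pre   = {key_at(k3,store)} ∪ {at(store), open(d_kitchen_store)}
          = {at(store), key_at(k3,store), open(d_kitchen_store)}

== RESULT ==
["at(store)", "key_at(k3,store)", "open(d_kitchen_store)"]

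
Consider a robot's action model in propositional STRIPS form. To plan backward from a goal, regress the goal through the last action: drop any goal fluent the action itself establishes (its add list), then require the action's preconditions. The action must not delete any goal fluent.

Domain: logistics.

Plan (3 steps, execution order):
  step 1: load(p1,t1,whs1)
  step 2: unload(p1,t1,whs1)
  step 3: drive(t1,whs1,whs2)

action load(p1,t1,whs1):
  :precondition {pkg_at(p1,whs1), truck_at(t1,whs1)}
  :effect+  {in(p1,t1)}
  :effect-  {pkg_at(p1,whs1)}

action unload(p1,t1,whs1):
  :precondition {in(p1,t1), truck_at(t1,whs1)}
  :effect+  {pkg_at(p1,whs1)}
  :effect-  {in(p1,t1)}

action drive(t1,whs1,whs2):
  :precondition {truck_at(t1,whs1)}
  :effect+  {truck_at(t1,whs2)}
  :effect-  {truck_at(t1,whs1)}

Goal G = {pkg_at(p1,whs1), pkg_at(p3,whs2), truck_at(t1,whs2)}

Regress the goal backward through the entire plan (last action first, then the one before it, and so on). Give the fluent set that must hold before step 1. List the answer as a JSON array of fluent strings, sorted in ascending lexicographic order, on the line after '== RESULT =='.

Work backward from the goal:
  through step 3 (drive(t1,whs1,whs2)): drop {truck_at(t1,whs2)}, keep {pkg_at(p1,whs1), pkg_at(p3,whs2)}, require {truck_at(t1,whs1)}
    → {pkg_at(p1,whs1), pkg_at(p3,whs2), truck_at(t1,whs1)}
  through step 2 (unload(p1,t1,whs1)): drop {pkg_at(p1,whs1)}, keep {pkg_at(p3,whs2), truck_at(t1,whs1)}, require {in(p1,t1), truck_at(t1,whs1)}
    → {in(p1,t1), pkg_at(p3,whs2), truck_at(t1,whs1)}
  through step 1 (load(p1,t1,whs1)): drop {in(p1,t1)}, keep {pkg_at(p3,whs2), truck_at(t1,whs1)}, require {pkg_at(p1,whs1), truck_at(t1,whs1)}
    → {pkg_at(p1,whs1), pkg_at(p3,whs2), truck_at(t1,whs1)}

== RESULT ==
["pkg_at(p1,whs1)", "pkg_at(p3,whs2)", "truck_at(t1,whs1)"]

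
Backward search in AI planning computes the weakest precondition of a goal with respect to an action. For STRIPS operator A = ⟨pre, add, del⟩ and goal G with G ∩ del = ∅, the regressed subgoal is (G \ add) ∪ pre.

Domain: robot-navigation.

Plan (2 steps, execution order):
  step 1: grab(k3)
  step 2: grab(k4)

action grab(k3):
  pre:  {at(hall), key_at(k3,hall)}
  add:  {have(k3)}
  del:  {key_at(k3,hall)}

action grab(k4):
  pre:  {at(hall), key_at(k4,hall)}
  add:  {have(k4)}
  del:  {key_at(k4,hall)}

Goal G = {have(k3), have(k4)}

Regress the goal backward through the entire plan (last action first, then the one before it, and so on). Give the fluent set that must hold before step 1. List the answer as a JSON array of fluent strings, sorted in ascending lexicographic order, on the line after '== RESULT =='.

Work backward from the goal:
  through step 2 (grab(k4)): drop {have(k4)}, keep {have(k3)}, require {at(hall), key_at(k4,hall)}
    → {at(hall), have(k3), key_at(k4,hall)}
  through step 1 (grab(k3)): drop {have(k3)}, keep {at(hall), key_at(k4,hall)}, require {at(hall), key_at(k3,hall)}
    → {at(hall), key_at(k3,hall), key_at(k4,hall)}

== RESULT ==
["at(hall)", "key_at(k3,hall)", "key_at(k4,hall)"]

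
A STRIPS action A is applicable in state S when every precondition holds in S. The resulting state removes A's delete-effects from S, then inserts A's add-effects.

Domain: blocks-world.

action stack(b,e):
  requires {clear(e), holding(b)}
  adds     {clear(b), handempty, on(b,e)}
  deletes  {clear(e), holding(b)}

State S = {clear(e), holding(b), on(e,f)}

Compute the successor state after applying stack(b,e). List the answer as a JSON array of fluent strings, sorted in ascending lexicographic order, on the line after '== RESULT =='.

Compute (S \ del) ∪ add:
  pre ⊆ S: {clear(e), holding(b)} ⊆ S  — applicable
  S \ del = {on(e,f)}
  ∪ add   = {clear(b), handempty, on(b,e), on(e,f)}

== RESULT ==
["clear(b)", "handempty", "on(b,e)", "on(e,f)"]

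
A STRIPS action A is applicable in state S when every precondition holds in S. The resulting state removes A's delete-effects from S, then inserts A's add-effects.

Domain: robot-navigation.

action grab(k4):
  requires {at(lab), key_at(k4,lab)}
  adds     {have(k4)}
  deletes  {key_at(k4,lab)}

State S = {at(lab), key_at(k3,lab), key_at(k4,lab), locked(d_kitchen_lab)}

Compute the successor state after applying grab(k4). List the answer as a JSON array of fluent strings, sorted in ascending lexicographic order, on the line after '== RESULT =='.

Compute (S \ del) ∪ add:
  pre ⊆ S: {at(lab), key_at(k4,lab)} ⊆ S  — applicable
  S \ del = {at(lab), key_at(k3,lab), locked(d_kitchen_lab)}
  ∪ add   = {at(lab), have(k4), key_at(k3,lab), locked(d_kitchen_lab)}

== RESULT ==
["at(lab)", "have(k4)", "key_at(k3,lab)", "locked(d_kitchen_lab)"]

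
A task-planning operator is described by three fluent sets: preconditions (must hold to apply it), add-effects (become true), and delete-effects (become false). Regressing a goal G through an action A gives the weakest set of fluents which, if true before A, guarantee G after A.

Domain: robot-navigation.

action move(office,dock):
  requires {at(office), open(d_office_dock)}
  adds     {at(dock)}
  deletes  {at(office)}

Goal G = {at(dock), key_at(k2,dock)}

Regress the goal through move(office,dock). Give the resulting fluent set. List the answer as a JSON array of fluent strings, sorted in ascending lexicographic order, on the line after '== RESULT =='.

Compute (G \ add) ∪ pre:
  G ∩ del = {}  (empty — regression defined)
  G \ add = {at(dock), key_at(k2,dock)} \ {at(dock)} = {key_at(k2,dock)}
  ∪ pre   = {key_at(k2,dock)} ∪ {at(office), open(d_office_dock)}
          = {at(office), key_at(k2,dock), open(d_office_dock)}

== RESULT ==
["at(office)", "key_at(k2,dock)", "open(d_office_dock)"]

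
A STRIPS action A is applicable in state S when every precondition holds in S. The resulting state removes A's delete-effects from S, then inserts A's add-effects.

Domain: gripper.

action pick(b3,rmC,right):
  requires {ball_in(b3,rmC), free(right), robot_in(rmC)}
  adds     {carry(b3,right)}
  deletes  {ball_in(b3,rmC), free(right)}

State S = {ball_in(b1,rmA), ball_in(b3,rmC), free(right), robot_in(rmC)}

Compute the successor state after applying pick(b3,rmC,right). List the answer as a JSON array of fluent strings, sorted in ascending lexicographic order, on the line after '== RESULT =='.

Compute (S \ del) ∪ add:
  pre ⊆ S: {ball_in(b3,rmC), free(right), robot_in(rmC)} ⊆ S  — applicable
  S \ del = {ball_in(b1,rmA), robot_in(rmC)}
  ∪ add   = {ball_in(b1,rmA), carry(b3,right), robot_in(rmC)}

== RESULT ==
["ball_in(b1,rmA)", "carry(b3,right)", "robot_in(rmC)"]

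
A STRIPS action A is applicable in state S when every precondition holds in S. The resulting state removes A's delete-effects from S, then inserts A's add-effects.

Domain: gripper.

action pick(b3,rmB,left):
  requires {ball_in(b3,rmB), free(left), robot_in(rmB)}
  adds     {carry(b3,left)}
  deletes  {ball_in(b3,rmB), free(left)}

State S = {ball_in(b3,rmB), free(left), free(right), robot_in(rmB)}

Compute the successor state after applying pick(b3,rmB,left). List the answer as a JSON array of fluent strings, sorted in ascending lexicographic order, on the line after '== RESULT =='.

Compute (S \ del) ∪ add:
  pre ⊆ S: {ball_in(b3,rmB), free(left), robot_in(rmB)} ⊆ S  — applicable
  S \ del = {free(right), robot_in(rmB)}
  ∪ add   = {carry(b3,left), free(right), robot_in(rmB)}

== RESULT ==
["carry(b3,left)", "free(right)", "robot_in(rmB)"]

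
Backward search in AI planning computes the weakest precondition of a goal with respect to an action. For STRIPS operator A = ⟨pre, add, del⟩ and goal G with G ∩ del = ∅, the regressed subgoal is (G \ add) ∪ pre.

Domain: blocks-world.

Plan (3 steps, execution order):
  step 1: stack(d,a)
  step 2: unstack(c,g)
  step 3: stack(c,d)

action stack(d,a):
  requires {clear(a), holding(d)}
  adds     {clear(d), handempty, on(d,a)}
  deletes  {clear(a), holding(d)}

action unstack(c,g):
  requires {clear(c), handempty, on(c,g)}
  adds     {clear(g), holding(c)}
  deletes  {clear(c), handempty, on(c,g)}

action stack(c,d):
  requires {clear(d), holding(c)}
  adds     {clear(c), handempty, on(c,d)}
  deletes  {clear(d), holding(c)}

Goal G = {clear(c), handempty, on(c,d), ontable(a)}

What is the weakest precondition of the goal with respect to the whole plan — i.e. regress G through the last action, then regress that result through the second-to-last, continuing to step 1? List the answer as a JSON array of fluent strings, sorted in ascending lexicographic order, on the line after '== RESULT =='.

Work backward from the goal:
  through step 3 (stack(c,d)): drop {clear(c), handempty, on(c,d)}, keep {ontable(a)}, require {clear(d), holding(c)}
    → {clear(d), holding(c), ontable(a)}
  through step 2 (unstack(c,g)): drop {holding(c)}, keep {clear(d), ontable(a)}, require {clear(c), handempty, on(c,g)}
    → {clear(c), clear(d), handempty, on(c,g), ontable(a)}
  through step 1 (stack(d,a)): drop {clear(d), handempty}, keep {clear(c), on(c,g), ontable(a)}, require {clear(a), holding(d)}
    → {clear(a), clear(c), holding(d), on(c,g), ontable(a)}

== RESULT ==
["clear(a)", "clear(c)", "holding(d)", "on(c,g)", "ontable(a)"]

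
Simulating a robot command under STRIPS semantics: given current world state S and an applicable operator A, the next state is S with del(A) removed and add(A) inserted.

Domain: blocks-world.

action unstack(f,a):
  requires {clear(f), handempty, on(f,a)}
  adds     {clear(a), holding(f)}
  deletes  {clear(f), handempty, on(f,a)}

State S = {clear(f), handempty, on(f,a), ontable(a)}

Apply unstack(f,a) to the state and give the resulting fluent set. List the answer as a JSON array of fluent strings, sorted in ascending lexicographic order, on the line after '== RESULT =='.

Progress:
  pre ⊆ S: {clear(f), handempty, on(f,a)} ⊆ S  — applicable
  S \ del = {ontable(a)}
  ∪ add   = {clear(a), holding(f), ontable(a)}

== RESULT ==
["clear(a)", "holding(f)", "ontable(a)"]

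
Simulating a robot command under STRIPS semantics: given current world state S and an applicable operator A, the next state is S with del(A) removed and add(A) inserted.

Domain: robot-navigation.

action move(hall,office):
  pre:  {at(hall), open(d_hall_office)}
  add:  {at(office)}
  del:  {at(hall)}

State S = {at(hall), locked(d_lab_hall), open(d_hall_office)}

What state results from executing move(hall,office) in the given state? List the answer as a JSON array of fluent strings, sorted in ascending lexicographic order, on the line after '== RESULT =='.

Compute (S \ del) ∪ add:
  pre ⊆ S: {at(hall), open(d_hall_office)} ⊆ S  — applicable
  S \ del = {locked(d_lab_hall), open(d_hall_office)}
  ∪ add   = {at(office), locked(d_lab_hall), open(d_hall_office)}

== RESULT ==
["at(office)", "locked(d_lab_hall)", "open(d_hall_office)"]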